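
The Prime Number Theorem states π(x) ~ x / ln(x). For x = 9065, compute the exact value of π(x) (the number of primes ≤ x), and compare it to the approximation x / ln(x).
π(9065) = 1126;  x/ln(x) ≈ 994.82;  relative error ≈ 11.65%.

Directly count primes up to 9065: π(9065) = 1126. The PNT approximation gives 9065/ln(9065) ≈ 9065/9.11218 ≈ 994.82. Relative error (π(x) − x/ln(x)) / π(x) ≈ 11.65%; the approximation is known to undercount slightly (Li(x) is a better estimate).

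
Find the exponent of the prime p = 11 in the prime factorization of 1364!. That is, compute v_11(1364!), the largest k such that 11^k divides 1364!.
v_11(1364!) = 136

Legendre's formula: v_p(n!) = Σ_{k ≥ 1} ⌊n / p^k⌋. For p = 11, n = 1364, the terms are:
  ⌊1364/11^1⌋ = ⌊1364/11⌋ = 124
  ⌊1364/11^2⌋ = ⌊1364/121⌋ = 11
  ⌊1364/11^3⌋ = ⌊1364/1331⌋ = 1
(the next term ⌊1364/11^4⌋ = 0, terminating the sum). Summing: v_11(1364!) = 124 + 11 + 1 = 136.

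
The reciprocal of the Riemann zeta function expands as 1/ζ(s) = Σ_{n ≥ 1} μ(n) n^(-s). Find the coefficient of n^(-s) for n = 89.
μ(89) = -1

Factor n = 89 = 89. μ(n) = 0 if any exponent ≥ 2 (not squarefree); otherwise μ(n) = (−1)^{ω(n)} where ω(n) is the number of distinct prime factors. Applying: μ(89) = -1.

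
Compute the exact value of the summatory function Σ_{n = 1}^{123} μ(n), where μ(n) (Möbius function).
Σ_{n ≤ 123} μ(n) = -1

Compute μ(n) for each 1 ≤ n ≤ 123: μ(1) = 1, μ(2) = -1, μ(3) = -1, μ(4) = 0, μ(5) = -1, μ(6) = 1, μ(7) = -1, μ(8) = 0, μ(9) = 0, μ(10) = 1, μ(11) = -1, μ(12) = 0, μ(13) = -1, μ(14) = 1, μ(15) = 1, μ(16) = 0, μ(17) = -1, μ(18) = 0, μ(19) = -1, μ(20) = 0, μ(21) = 1, μ(22) = 1, μ(23) = -1, μ(24) = 0, μ(25) = 0, μ(26) = 1, μ(27) = 0, μ(28) = 0, μ(29) = -1, μ(30) = -1, μ(31) = -1, μ(32) = 0, μ(33) = 1, μ(34) = 1, μ(35) = 1, μ(36) = 0, μ(37) = -1, μ(38) = 1, μ(39) = 1, μ(40) = 0, μ(41) = -1, μ(42) = -1, μ(43) = -1, μ(44) = 0, μ(45) = 0, μ(46) = 1, μ(47) = -1, μ(48) = 0, μ(49) = 0, μ(50) = 0, μ(51) = 1, μ(52) = 0, μ(53) = -1, μ(54) = 0, μ(55) = 1, μ(56) = 0, μ(57) = 1, μ(58) = 1, μ(59) = -1, μ(60) = 0, μ(61) = -1, μ(62) = 1, μ(63) = 0, μ(64) = 0, μ(65) = 1, μ(66) = -1, μ(67) = -1, μ(68) = 0, μ(69) = 1, μ(70) = -1, μ(71) = -1, μ(72) = 0, μ(73) = -1, μ(74) = 1, μ(75) = 0, μ(76) = 0, μ(77) = 1, μ(78) = -1, μ(79) = -1, μ(80) = 0, μ(81) = 0, μ(82) = 1, μ(83) = -1, μ(84) = 0, μ(85) = 1, μ(86) = 1, μ(87) = 1, μ(88) = 0, μ(89) = -1, μ(90) = 0, μ(91) = 1, μ(92) = 0, μ(93) = 1, μ(94) = 1, μ(95) = 1, μ(96) = 0, μ(97) = -1, μ(98) = 0, μ(99) = 0, μ(100) = 0, μ(101) = -1, μ(102) = -1, μ(103) = -1, μ(104) = 0, μ(105) = -1, μ(106) = 1, μ(107) = -1, μ(108) = 0, μ(109) = -1, μ(110) = -1, μ(111) = 1, μ(112) = 0, μ(113) = -1, μ(114) = -1, μ(115) = 1, μ(116) = 0, μ(117) = 0, μ(118) = 1, μ(119) = 1, μ(120) = 0, μ(121) = 0, μ(122) = 1, μ(123) = 1. Summing all 123 values: -1. (Mertens function M(x) = Σ_{n ≤ x} μ(n); on average M(x) should be small (PNT ⟺ M(x) = o(x)).)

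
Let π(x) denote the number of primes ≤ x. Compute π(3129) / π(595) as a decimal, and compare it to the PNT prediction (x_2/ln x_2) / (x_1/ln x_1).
π(3129)/π(595) = 445/108 ≈ 4.1204;  PNT prediction ≈ 4.1742.

π(595) = 108 and π(3129) = 445, so π(3129)/π(595) ≈ 4.1204. The PNT-predicted ratio is (3129/ln(3129)) / (595/ln(595)) ≈ 4.1742. The two agree to within a few percent, as expected.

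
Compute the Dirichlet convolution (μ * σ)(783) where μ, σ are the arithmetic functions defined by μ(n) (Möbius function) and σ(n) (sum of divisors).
(μ * σ)(783) = 783

Divisors of 783: [1, 3, 9, 27, 29, 87, 261, 783]. For each d | 783:
  d = 1: μ(1) · σ(783/1) = 1 · 1200 = 1200
  d = 3: μ(3) · σ(783/3) = -1 · 390 = -390
  d = 9: μ(9) · σ(783/9) = 0 · 120 = 0
  d = 27: μ(27) · σ(783/27) = 0 · 30 = 0
  d = 29: μ(29) · σ(783/29) = -1 · 40 = -40
  d = 87: μ(87) · σ(783/87) = 1 · 13 = 13
  d = 261: μ(261) · σ(783/261) = 0 · 4 = 0
  d = 783: μ(783) · σ(783/783) = 0 · 1 = 0
Summing: (μ * σ)(783) = 1200 + -390 + 0 + 0 + -40 + 13 + 0 + 0 = 783.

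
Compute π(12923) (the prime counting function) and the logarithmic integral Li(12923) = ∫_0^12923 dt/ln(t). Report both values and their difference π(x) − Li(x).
π(12923) = 1540;  Li(12923) ≈ 1558.98;  π(x) − Li(x) ≈ -18.98.

Direct count of primes ≤ 12923 gives π(12923) = 1540. Numerical evaluation of the logarithmic integral gives Li(12923) ≈ 1558.98. The difference π(x) − Li(x) ≈ -18.98 is typically negative for small/moderate x (Li(x) overestimates), though Littlewood's theorem shows this sign changes infinitely often.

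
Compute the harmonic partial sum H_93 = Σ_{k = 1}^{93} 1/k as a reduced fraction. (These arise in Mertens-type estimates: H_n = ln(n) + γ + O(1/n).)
H_93 = 3676622671662732154792749821908124918261/718766754945489455304472257065075294400

Direct summation: H_93 = 1 + 1/2 + ... + 1/93. The least common denominator is lcm(1, ..., 93) = 718766754945489455304472257065075294400; over this denominator the numerator is 718766754945489455304472257065075294400 + 359383377472744727652236128532537647200 + 239588918315163151768157419021691764800 + 179691688736372363826118064266268823600 + 143753350989097891060894451413015058880 + 119794459157581575884078709510845882400 + 102680964992212779329210322437867899200 + 89845844368186181913059032133134411800 + 79862972771721050589385806340563921600 + 71876675494548945530447225706507529440 + 65342432267771768664042932460461390400 + 59897229578790787942039354755422941200 + 55289750380422265792651712081928868800 + 51340482496106389664605161218933949600 + 47917783663032630353631483804338352960 + 44922922184093090956529516066567205900 + 42280397349734673841439544533239723200 + 39931486385860525294692903170281960800 + 37829829207657339752866960898161857600 + 35938337747274472765223612853253764720 + 34226988330737593109736774145955966400 + 32671216133885884332021466230230695200 + 31250728475890845882803141611525012800 + 29948614789395393971019677377711470600 + 28750670197819578212178890282603011776 + 27644875190211132896325856040964434400 + 26620990923907016863128602113521307200 + 25670241248053194832302580609466974800 + 24785060515361705355326629553968113600 + 23958891831516315176815741902169176480 + 23186024353080305009821685711776622400 + 22461461092046545478264758033283602950 + 21780810755923922888014310820153796800 + 21140198674867336920719772266619861600 + 20536192998442555865842064487573579840 + 19965743192930262647346451585140980400 + 19426128512040255548769520461218251200 + 18914914603828669876433480449080928800 + 18429916793474088597550570693976289600 + 17969168873637236382611806426626882360 + 17530896462085108665962737977196958400 + 17113494165368796554868387072977983200 + 16715505928964871053592378071280820800 + 16335608066942942166010733115115347600 + 15972594554344210117877161268112784320 + 15625364237945422941401570805762506400 + 15292909679691265006478133129044155200 + 14974307394697696985509838688855735300 + 14668709284601825618458617491123985600 + 14375335098909789106089445141301505888 + 14093465783244891280479848177746574400 + 13822437595105566448162928020482217200 + 13561636885763951986876835038963684800 + 13310495461953508431564301056760653600 + 13068486453554353732808586492092278080 + 12835120624026597416151290304733487400 + 12609943069219113250955653632720619200 + 12392530257680852677663314776984056800 + 12182487371957448394991055204492801600 + 11979445915758157588407870951084588240 + 11783061556483433693515938640411070400 + 11593012176540152504910842855888311200 + 11408996110245864369912258048651988800 + 11230730546023272739132379016641801475 + 11057950076084453158530342416385773760 + 10890405377961961444007155410076898400 + 10727862014111782914992123239777243200 + 10570099337433668460359886133309930800 + 10416909491963615294267713870508337600 + 10268096499221277932921032243786789920 + 10123475421767457116964397986832046400 + 9982871596465131323673225792570490200 + 9846119930760129524718798041987332800 + 9713064256020127774384760230609125600 + 9583556732606526070726296760867670592 + 9457457301914334938216740224540464400 + 9334633181110252666291847494351627200 + 9214958396737044298775285346988144800 + 9098313353740372851955345026140193600 + 8984584436818618191305903213313441180 + 8873663641302338954376200704507102400 + 8765448231042554332981368988598479200 + 8659840421029993437403280205603316800 + 8556747082684398277434193536488991600 + 8456079469946934768287908906647944640 + 8357752964482435526796189035640410400 + 8261686838453901785108876517989371200 + 8167804033471471083005366557557673800 + 8076030954443701744994070304101969600 + 7986297277172105058938580634056392160 + 7898535768631752256093101725989838400 + 7812682118972711470700785402881253200 + 7728674784360101669940561903925540800 = 3676622671662732154792749821908124918261, so H_93 = 3676622671662732154792749821908124918261/718766754945489455304472257065075294400 (already in lowest terms) ≈ 5.11518. (The PNT-adjacent estimate ln(93) + γ ≈ 5.10982 matches within O(1/n).)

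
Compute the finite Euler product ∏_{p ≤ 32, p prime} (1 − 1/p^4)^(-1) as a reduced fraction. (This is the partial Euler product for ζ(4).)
∏ = 44480956869217573792253389310087/41097743855049154662236160000000

The primes p ≤ 32 are [2, 3, 5, 7, 11, 13, 17, 19, 23, 29, 31]. For each prime, (1 − 1/p^4)^(-1) = p^4 / (p^4 − 1). The product is (1 − 1/2^4)^(-1), (1 − 1/3^4)^(-1), (1 − 1/5^4)^(-1), (1 − 1/7^4)^(-1), (1 − 1/11^4)^(-1), (1 − 1/13^4)^(-1), (1 − 1/17^4)^(-1), (1 − 1/19^4)^(-1), (1 − 1/23^4)^(-1), (1 − 1/29^4)^(-1), (1 − 1/31^4)^(-1) = ∏ p^4 / (p^4 − 1) = 44480956869217573792253389310087/41097743855049154662236160000000.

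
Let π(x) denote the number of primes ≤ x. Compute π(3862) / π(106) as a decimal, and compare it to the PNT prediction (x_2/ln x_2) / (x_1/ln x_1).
π(3862)/π(106) = 535/27 ≈ 19.8148;  PNT prediction ≈ 20.5726.

π(106) = 27 and π(3862) = 535, so π(3862)/π(106) ≈ 19.8148. The PNT-predicted ratio is (3862/ln(3862)) / (106/ln(106)) ≈ 20.5726. The two agree to within a few percent, as expected.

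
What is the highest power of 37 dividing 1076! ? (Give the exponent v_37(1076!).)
v_37(1076!) = 29

Legendre's formula: v_p(n!) = Σ_{k ≥ 1} ⌊n / p^k⌋. For p = 37, n = 1076, the terms are:
  ⌊1076/37^1⌋ = ⌊1076/37⌋ = 29
(the next term ⌊1076/37^2⌋ = 0, terminating the sum). Summing: v_37(1076!) = 29 = 29.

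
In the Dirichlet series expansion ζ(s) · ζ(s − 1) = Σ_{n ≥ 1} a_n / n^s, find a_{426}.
σ(426) = 864

In the product (Σ m^0/m^s)(Σ k / k^s) = Σ (Σ_{d | n} d) / n^s, the coefficient of 1/n^s is σ(n) = Σ_{d | n} d. For n = 426, divisors are [1, 2, 3, 6, 71, 142, 213, 426]; summing: σ(426) = 864.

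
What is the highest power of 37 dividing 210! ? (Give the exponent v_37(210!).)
v_37(210!) = 5

Legendre's formula: v_p(n!) = Σ_{k ≥ 1} ⌊n / p^k⌋. For p = 37, n = 210, the terms are:
  ⌊210/37^1⌋ = ⌊210/37⌋ = 5
(the next term ⌊210/37^2⌋ = 0, terminating the sum). Summing: v_37(210!) = 5 = 5.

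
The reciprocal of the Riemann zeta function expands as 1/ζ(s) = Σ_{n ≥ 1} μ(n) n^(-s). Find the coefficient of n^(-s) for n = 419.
μ(419) = -1

Factor n = 419 = 419. μ(n) = 0 if any exponent ≥ 2 (not squarefree); otherwise μ(n) = (−1)^{ω(n)} where ω(n) is the number of distinct prime factors. Applying: μ(419) = -1.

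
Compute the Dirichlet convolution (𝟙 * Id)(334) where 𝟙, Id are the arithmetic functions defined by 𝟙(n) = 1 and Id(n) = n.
(𝟙 * Id)(334) = 504

Divisors of 334: [1, 2, 167, 334]. For each d | 334:
  d = 1: 𝟙(1) · Id(334/1) = 1 · 334 = 334
  d = 2: 𝟙(2) · Id(334/2) = 1 · 167 = 167
  d = 167: 𝟙(167) · Id(334/167) = 1 · 2 = 2
  d = 334: 𝟙(334) · Id(334/334) = 1 · 1 = 1
Summing: (𝟙 * Id)(334) = 334 + 167 + 2 + 1 = 504.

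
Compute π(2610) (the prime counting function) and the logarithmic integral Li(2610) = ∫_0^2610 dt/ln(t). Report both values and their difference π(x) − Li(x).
π(2610) = 379;  Li(2610) ≈ 393.63;  π(x) − Li(x) ≈ -14.63.

Direct count of primes ≤ 2610 gives π(2610) = 379. Numerical evaluation of the logarithmic integral gives Li(2610) ≈ 393.63. The difference π(x) − Li(x) ≈ -14.63 is typically negative for small/moderate x (Li(x) overestimates), though Littlewood's theorem shows this sign changes infinitely often.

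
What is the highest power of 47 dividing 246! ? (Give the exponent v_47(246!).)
v_47(246!) = 5

Legendre's formula: v_p(n!) = Σ_{k ≥ 1} ⌊n / p^k⌋. For p = 47, n = 246, the terms are:
  ⌊246/47^1⌋ = ⌊246/47⌋ = 5
(the next term ⌊246/47^2⌋ = 0, terminating the sum). Summing: v_47(246!) = 5 = 5.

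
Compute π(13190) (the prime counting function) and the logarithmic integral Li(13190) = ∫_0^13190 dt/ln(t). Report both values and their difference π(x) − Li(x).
π(13190) = 1570;  Li(13190) ≈ 1587.15;  π(x) − Li(x) ≈ -17.15.

Direct count of primes ≤ 13190 gives π(13190) = 1570. Numerical evaluation of the logarithmic integral gives Li(13190) ≈ 1587.15. The difference π(x) − Li(x) ≈ -17.15 is typically negative for small/moderate x (Li(x) overestimates), though Littlewood's theorem shows this sign changes infinitely often.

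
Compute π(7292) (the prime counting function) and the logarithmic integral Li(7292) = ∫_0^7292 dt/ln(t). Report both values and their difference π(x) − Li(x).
π(7292) = 929;  Li(7292) ≈ 947.24;  π(x) − Li(x) ≈ -18.24.

Direct count of primes ≤ 7292 gives π(7292) = 929. Numerical evaluation of the logarithmic integral gives Li(7292) ≈ 947.24. The difference π(x) − Li(x) ≈ -18.24 is typically negative for small/moderate x (Li(x) overestimates), though Littlewood's theorem shows this sign changes infinitely often.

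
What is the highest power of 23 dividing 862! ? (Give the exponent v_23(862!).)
v_23(862!) = 38

Legendre's formula: v_p(n!) = Σ_{k ≥ 1} ⌊n / p^k⌋. For p = 23, n = 862, the terms are:
  ⌊862/23^1⌋ = ⌊862/23⌋ = 37
  ⌊862/23^2⌋ = ⌊862/529⌋ = 1
(the next term ⌊862/23^3⌋ = 0, terminating the sum). Summing: v_23(862!) = 37 + 1 = 38.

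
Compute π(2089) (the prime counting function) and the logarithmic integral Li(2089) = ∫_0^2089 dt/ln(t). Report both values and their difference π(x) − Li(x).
π(2089) = 316;  Li(2089) ≈ 326.48;  π(x) − Li(x) ≈ -10.48.

Direct count of primes ≤ 2089 gives π(2089) = 316. Numerical evaluation of the logarithmic integral gives Li(2089) ≈ 326.48. The difference π(x) − Li(x) ≈ -10.48 is typically negative for small/moderate x (Li(x) overestimates), though Littlewood's theorem shows this sign changes infinitely often.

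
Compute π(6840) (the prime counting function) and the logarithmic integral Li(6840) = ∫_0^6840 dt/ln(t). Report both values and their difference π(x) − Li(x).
π(6840) = 880;  Li(6840) ≈ 896.24;  π(x) − Li(x) ≈ -16.24.

Direct count of primes ≤ 6840 gives π(6840) = 880. Numerical evaluation of the logarithmic integral gives Li(6840) ≈ 896.24. The difference π(x) − Li(x) ≈ -16.24 is typically negative for small/moderate x (Li(x) overestimates), though Littlewood's theorem shows this sign changes infinitely often.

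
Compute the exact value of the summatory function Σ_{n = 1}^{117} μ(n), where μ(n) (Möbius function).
Σ_{n ≤ 117} μ(n) = -5

Compute μ(n) for each 1 ≤ n ≤ 117: μ(1) = 1, μ(2) = -1, μ(3) = -1, μ(4) = 0, μ(5) = -1, μ(6) = 1, μ(7) = -1, μ(8) = 0, μ(9) = 0, μ(10) = 1, μ(11) = -1, μ(12) = 0, μ(13) = -1, μ(14) = 1, μ(15) = 1, μ(16) = 0, μ(17) = -1, μ(18) = 0, μ(19) = -1, μ(20) = 0, μ(21) = 1, μ(22) = 1, μ(23) = -1, μ(24) = 0, μ(25) = 0, μ(26) = 1, μ(27) = 0, μ(28) = 0, μ(29) = -1, μ(30) = -1, μ(31) = -1, μ(32) = 0, μ(33) = 1, μ(34) = 1, μ(35) = 1, μ(36) = 0, μ(37) = -1, μ(38) = 1, μ(39) = 1, μ(40) = 0, μ(41) = -1, μ(42) = -1, μ(43) = -1, μ(44) = 0, μ(45) = 0, μ(46) = 1, μ(47) = -1, μ(48) = 0, μ(49) = 0, μ(50) = 0, μ(51) = 1, μ(52) = 0, μ(53) = -1, μ(54) = 0, μ(55) = 1, μ(56) = 0, μ(57) = 1, μ(58) = 1, μ(59) = -1, μ(60) = 0, μ(61) = -1, μ(62) = 1, μ(63) = 0, μ(64) = 0, μ(65) = 1, μ(66) = -1, μ(67) = -1, μ(68) = 0, μ(69) = 1, μ(70) = -1, μ(71) = -1, μ(72) = 0, μ(73) = -1, μ(74) = 1, μ(75) = 0, μ(76) = 0, μ(77) = 1, μ(78) = -1, μ(79) = -1, μ(80) = 0, μ(81) = 0, μ(82) = 1, μ(83) = -1, μ(84) = 0, μ(85) = 1, μ(86) = 1, μ(87) = 1, μ(88) = 0, μ(89) = -1, μ(90) = 0, μ(91) = 1, μ(92) = 0, μ(93) = 1, μ(94) = 1, μ(95) = 1, μ(96) = 0, μ(97) = -1, μ(98) = 0, μ(99) = 0, μ(100) = 0, μ(101) = -1, μ(102) = -1, μ(103) = -1, μ(104) = 0, μ(105) = -1, μ(106) = 1, μ(107) = -1, μ(108) = 0, μ(109) = -1, μ(110) = -1, μ(111) = 1, μ(112) = 0, μ(113) = -1, μ(114) = -1, μ(115) = 1, μ(116) = 0, μ(117) = 0. Summing all 117 values: -5. (Mertens function M(x) = Σ_{n ≤ x} μ(n); on average M(x) should be small (PNT ⟺ M(x) = o(x)).)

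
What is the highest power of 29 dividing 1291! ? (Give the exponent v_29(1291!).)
v_29(1291!) = 45

Legendre's formula: v_p(n!) = Σ_{k ≥ 1} ⌊n / p^k⌋. For p = 29, n = 1291, the terms are:
  ⌊1291/29^1⌋ = ⌊1291/29⌋ = 44
  ⌊1291/29^2⌋ = ⌊1291/841⌋ = 1
(the next term ⌊1291/29^3⌋ = 0, terminating the sum). Summing: v_29(1291!) = 44 + 1 = 45.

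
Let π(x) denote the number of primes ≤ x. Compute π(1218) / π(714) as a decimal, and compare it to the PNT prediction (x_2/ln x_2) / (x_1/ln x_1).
π(1218)/π(714) = 199/127 ≈ 1.5669;  PNT prediction ≈ 1.5777.

π(714) = 127 and π(1218) = 199, so π(1218)/π(714) ≈ 1.5669. The PNT-predicted ratio is (1218/ln(1218)) / (714/ln(714)) ≈ 1.5777. The two agree to within a few percent, as expected.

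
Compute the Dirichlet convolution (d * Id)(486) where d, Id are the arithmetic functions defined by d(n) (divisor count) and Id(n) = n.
(d * Id)(486) = 2172

Divisors of 486: [1, 2, 3, 6, 9, 18, 27, 54, 81, 162, 243, 486]. For each d | 486:
  d = 1: d(1) · Id(486/1) = 1 · 486 = 486
  d = 2: d(2) · Id(486/2) = 2 · 243 = 486
  d = 3: d(3) · Id(486/3) = 2 · 162 = 324
  d = 6: d(6) · Id(486/6) = 4 · 81 = 324
  d = 9: d(9) · Id(486/9) = 3 · 54 = 162
  d = 18: d(18) · Id(486/18) = 6 · 27 = 162
  d = 27: d(27) · Id(486/27) = 4 · 18 = 72
  d = 54: d(54) · Id(486/54) = 8 · 9 = 72
  d = 81: d(81) · Id(486/81) = 5 · 6 = 30
  d = 162: d(162) · Id(486/162) = 10 · 3 = 30
  d = 243: d(243) · Id(486/243) = 6 · 2 = 12
  d = 486: d(486) · Id(486/486) = 12 · 1 = 12
Summing: (d * Id)(486) = 486 + 486 + 324 + 324 + 162 + 162 + 72 + 72 + 30 + 30 + 12 + 12 = 2172.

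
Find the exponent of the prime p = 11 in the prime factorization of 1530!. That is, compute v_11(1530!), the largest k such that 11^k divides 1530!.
v_11(1530!) = 152

Legendre's formula: v_p(n!) = Σ_{k ≥ 1} ⌊n / p^k⌋. For p = 11, n = 1530, the terms are:
  ⌊1530/11^1⌋ = ⌊1530/11⌋ = 139
  ⌊1530/11^2⌋ = ⌊1530/121⌋ = 12
  ⌊1530/11^3⌋ = ⌊1530/1331⌋ = 1
(the next term ⌊1530/11^4⌋ = 0, terminating the sum). Summing: v_11(1530!) = 139 + 12 + 1 = 152.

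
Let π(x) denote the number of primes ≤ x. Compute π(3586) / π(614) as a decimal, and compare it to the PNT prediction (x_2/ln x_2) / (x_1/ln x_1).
π(3586)/π(614) = 502/112 ≈ 4.4821;  PNT prediction ≈ 4.5811.

π(614) = 112 and π(3586) = 502, so π(3586)/π(614) ≈ 4.4821. The PNT-predicted ratio is (3586/ln(3586)) / (614/ln(614)) ≈ 4.5811. The two agree to within a few percent, as expected.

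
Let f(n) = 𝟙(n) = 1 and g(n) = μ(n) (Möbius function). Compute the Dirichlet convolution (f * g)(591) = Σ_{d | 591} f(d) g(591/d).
(𝟙 * μ)(591) = 0

Divisors of 591: [1, 3, 197, 591]. For each d | 591:
  d = 1: 𝟙(1) · μ(591/1) = 1 · 1 = 1
  d = 3: 𝟙(3) · μ(591/3) = 1 · -1 = -1
  d = 197: 𝟙(197) · μ(591/197) = 1 · -1 = -1
  d = 591: 𝟙(591) · μ(591/591) = 1 · 1 = 1
Summing: (𝟙 * μ)(591) = 1 + -1 + -1 + 1 = 0.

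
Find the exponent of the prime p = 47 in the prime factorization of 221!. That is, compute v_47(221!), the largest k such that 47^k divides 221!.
v_47(221!) = 4

Legendre's formula: v_p(n!) = Σ_{k ≥ 1} ⌊n / p^k⌋. For p = 47, n = 221, the terms are:
  ⌊221/47^1⌋ = ⌊221/47⌋ = 4
(the next term ⌊221/47^2⌋ = 0, terminating the sum). Summing: v_47(221!) = 4 = 4.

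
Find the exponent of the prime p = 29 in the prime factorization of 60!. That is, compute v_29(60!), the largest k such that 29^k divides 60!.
v_29(60!) = 2

Legendre's formula: v_p(n!) = Σ_{k ≥ 1} ⌊n / p^k⌋. For p = 29, n = 60, the terms are:
  ⌊60/29^1⌋ = ⌊60/29⌋ = 2
(the next term ⌊60/29^2⌋ = 0, terminating the sum). Summing: v_29(60!) = 2 = 2.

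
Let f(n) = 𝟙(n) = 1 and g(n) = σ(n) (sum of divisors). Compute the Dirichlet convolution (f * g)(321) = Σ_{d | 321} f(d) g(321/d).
(𝟙 * σ)(321) = 545

Divisors of 321: [1, 3, 107, 321]. For each d | 321:
  d = 1: 𝟙(1) · σ(321/1) = 1 · 432 = 432
  d = 3: 𝟙(3) · σ(321/3) = 1 · 108 = 108
  d = 107: 𝟙(107) · σ(321/107) = 1 · 4 = 4
  d = 321: 𝟙(321) · σ(321/321) = 1 · 1 = 1
Summing: (𝟙 * σ)(321) = 432 + 108 + 4 + 1 = 545.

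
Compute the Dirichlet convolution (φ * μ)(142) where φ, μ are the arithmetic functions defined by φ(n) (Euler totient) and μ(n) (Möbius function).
(φ * μ)(142) = 0

Divisors of 142: [1, 2, 71, 142]. For each d | 142:
  d = 1: φ(1) · μ(142/1) = 1 · 1 = 1
  d = 2: φ(2) · μ(142/2) = 1 · -1 = -1
  d = 71: φ(71) · μ(142/71) = 70 · -1 = -70
  d = 142: φ(142) · μ(142/142) = 70 · 1 = 70
Summing: (φ * μ)(142) = 1 + -1 + -70 + 70 = 0.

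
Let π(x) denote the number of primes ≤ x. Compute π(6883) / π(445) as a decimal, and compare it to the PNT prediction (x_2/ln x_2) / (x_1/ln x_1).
π(6883)/π(445) = 886/86 ≈ 10.3023;  PNT prediction ≈ 10.6737.

π(445) = 86 and π(6883) = 886, so π(6883)/π(445) ≈ 10.3023. The PNT-predicted ratio is (6883/ln(6883)) / (445/ln(445)) ≈ 10.6737. The two agree to within a few percent, as expected.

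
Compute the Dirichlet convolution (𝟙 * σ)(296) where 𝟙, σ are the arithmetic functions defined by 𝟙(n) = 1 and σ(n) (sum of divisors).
(𝟙 * σ)(296) = 1014

Divisors of 296: [1, 2, 4, 8, 37, 74, 148, 296]. For each d | 296:
  d = 1: 𝟙(1) · σ(296/1) = 1 · 570 = 570
  d = 2: 𝟙(2) · σ(296/2) = 1 · 266 = 266
  d = 4: 𝟙(4) · σ(296/4) = 1 · 114 = 114
  d = 8: 𝟙(8) · σ(296/8) = 1 · 38 = 38
  d = 37: 𝟙(37) · σ(296/37) = 1 · 15 = 15
  d = 74: 𝟙(74) · σ(296/74) = 1 · 7 = 7
  d = 148: 𝟙(148) · σ(296/148) = 1 · 3 = 3
  d = 296: 𝟙(296) · σ(296/296) = 1 · 1 = 1
Summing: (𝟙 * σ)(296) = 570 + 266 + 114 + 38 + 15 + 7 + 3 + 1 = 1014.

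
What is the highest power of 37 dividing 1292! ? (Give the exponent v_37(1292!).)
v_37(1292!) = 34

Legendre's formula: v_p(n!) = Σ_{k ≥ 1} ⌊n / p^k⌋. For p = 37, n = 1292, the terms are:
  ⌊1292/37^1⌋ = ⌊1292/37⌋ = 34
(the next term ⌊1292/37^2⌋ = 0, terminating the sum). Summing: v_37(1292!) = 34 = 34.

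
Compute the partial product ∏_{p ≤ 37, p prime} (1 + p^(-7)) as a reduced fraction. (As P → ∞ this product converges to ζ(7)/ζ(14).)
∏ = 228018297549409144061012751313154880100808796638571013381923478410878979964928/226144123234654878853445211850814351110881099376313221108562837934941141853125

The primes p ≤ 37 are [2, 3, 5, 7, 11, 13, 17, 19, 23, 29, 31, 37]. For each, (1 + 1/p^7) = (p^7 + 1)/p^7. Multiplying these fractions over p ∈ [2, 3, 5, 7, 11, 13, 17, 19, 23, 29, 31, 37] gives 228018297549409144061012751313154880100808796638571013381923478410878979964928/226144123234654878853445211850814351110881099376313221108562837934941141853125. (In the limit P → ∞ this tends to ζ(7)/ζ(14).)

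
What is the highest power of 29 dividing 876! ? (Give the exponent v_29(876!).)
v_29(876!) = 31

Legendre's formula: v_p(n!) = Σ_{k ≥ 1} ⌊n / p^k⌋. For p = 29, n = 876, the terms are:
  ⌊876/29^1⌋ = ⌊876/29⌋ = 30
  ⌊876/29^2⌋ = ⌊876/841⌋ = 1
(the next term ⌊876/29^3⌋ = 0, terminating the sum). Summing: v_29(876!) = 30 + 1 = 31.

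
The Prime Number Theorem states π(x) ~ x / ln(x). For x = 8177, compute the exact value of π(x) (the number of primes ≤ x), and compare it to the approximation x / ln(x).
π(8177) = 1026;  x/ln(x) ≈ 907.64;  relative error ≈ 11.54%.

Directly count primes up to 8177: π(8177) = 1026. The PNT approximation gives 8177/ln(8177) ≈ 8177/9.00908 ≈ 907.64. Relative error (π(x) − x/ln(x)) / π(x) ≈ 11.54%; the approximation is known to undercount slightly (Li(x) is a better estimate).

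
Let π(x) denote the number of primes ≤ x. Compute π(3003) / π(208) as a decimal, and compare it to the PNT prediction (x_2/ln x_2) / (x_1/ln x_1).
π(3003)/π(208) = 431/46 ≈ 9.3696;  PNT prediction ≈ 9.6237.

π(208) = 46 and π(3003) = 431, so π(3003)/π(208) ≈ 9.3696. The PNT-predicted ratio is (3003/ln(3003)) / (208/ln(208)) ≈ 9.6237. The two agree to within a few percent, as expected.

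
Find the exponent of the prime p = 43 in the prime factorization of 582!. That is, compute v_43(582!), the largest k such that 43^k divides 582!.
v_43(582!) = 13

Legendre's formula: v_p(n!) = Σ_{k ≥ 1} ⌊n / p^k⌋. For p = 43, n = 582, the terms are:
  ⌊582/43^1⌋ = ⌊582/43⌋ = 13
(the next term ⌊582/43^2⌋ = 0, terminating the sum). Summing: v_43(582!) = 13 = 13.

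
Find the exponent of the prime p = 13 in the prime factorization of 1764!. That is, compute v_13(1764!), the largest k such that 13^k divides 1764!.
v_13(1764!) = 145

Legendre's formula: v_p(n!) = Σ_{k ≥ 1} ⌊n / p^k⌋. For p = 13, n = 1764, the terms are:
  ⌊1764/13^1⌋ = ⌊1764/13⌋ = 135
  ⌊1764/13^2⌋ = ⌊1764/169⌋ = 10
(the next term ⌊1764/13^3⌋ = 0, terminating the sum). Summing: v_13(1764!) = 135 + 10 = 145.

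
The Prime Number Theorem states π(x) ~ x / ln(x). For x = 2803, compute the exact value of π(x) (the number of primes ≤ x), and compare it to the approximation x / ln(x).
π(2803) = 409;  x/ln(x) ≈ 353.09;  relative error ≈ 13.67%.

Directly count primes up to 2803: π(2803) = 409. The PNT approximation gives 2803/ln(2803) ≈ 2803/7.93845 ≈ 353.09. Relative error (π(x) − x/ln(x)) / π(x) ≈ 13.67%; the approximation is known to undercount slightly (Li(x) is a better estimate).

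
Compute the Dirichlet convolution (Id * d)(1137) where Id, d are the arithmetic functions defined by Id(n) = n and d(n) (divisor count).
(Id * d)(1137) = 1905

Divisors of 1137: [1, 3, 379, 1137]. For each d | 1137:
  d = 1: Id(1) · d(1137/1) = 1 · 4 = 4
  d = 3: Id(3) · d(1137/3) = 3 · 2 = 6
  d = 379: Id(379) · d(1137/379) = 379 · 2 = 758
  d = 1137: Id(1137) · d(1137/1137) = 1137 · 1 = 1137
Summing: (Id * d)(1137) = 4 + 6 + 758 + 1137 = 1905.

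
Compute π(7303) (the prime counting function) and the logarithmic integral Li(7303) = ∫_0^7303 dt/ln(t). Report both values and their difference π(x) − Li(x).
π(7303) = 930;  Li(7303) ≈ 948.47;  π(x) − Li(x) ≈ -18.47.

Direct count of primes ≤ 7303 gives π(7303) = 930. Numerical evaluation of the logarithmic integral gives Li(7303) ≈ 948.47. The difference π(x) − Li(x) ≈ -18.47 is typically negative for small/moderate x (Li(x) overestimates), though Littlewood's theorem shows this sign changes infinitely often.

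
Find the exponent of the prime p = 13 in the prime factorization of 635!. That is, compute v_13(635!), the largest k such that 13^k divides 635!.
v_13(635!) = 51

Legendre's formula: v_p(n!) = Σ_{k ≥ 1} ⌊n / p^k⌋. For p = 13, n = 635, the terms are:
  ⌊635/13^1⌋ = ⌊635/13⌋ = 48
  ⌊635/13^2⌋ = ⌊635/169⌋ = 3
(the next term ⌊635/13^3⌋ = 0, terminating the sum). Summing: v_13(635!) = 48 + 3 = 51.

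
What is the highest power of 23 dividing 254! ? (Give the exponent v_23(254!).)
v_23(254!) = 11

Legendre's formula: v_p(n!) = Σ_{k ≥ 1} ⌊n / p^k⌋. For p = 23, n = 254, the terms are:
  ⌊254/23^1⌋ = ⌊254/23⌋ = 11
(the next term ⌊254/23^2⌋ = 0, terminating the sum). Summing: v_23(254!) = 11 = 11.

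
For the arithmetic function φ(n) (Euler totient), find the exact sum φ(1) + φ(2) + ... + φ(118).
Σ_{n ≤ 118} φ(n) = 4258

Compute φ(n) for each 1 ≤ n ≤ 118: φ(1) = 1, φ(2) = 1, φ(3) = 2, φ(4) = 2, φ(5) = 4, φ(6) = 2, φ(7) = 6, φ(8) = 4, φ(9) = 6, φ(10) = 4, φ(11) = 10, φ(12) = 4, φ(13) = 12, φ(14) = 6, φ(15) = 8, φ(16) = 8, φ(17) = 16, φ(18) = 6, φ(19) = 18, φ(20) = 8, φ(21) = 12, φ(22) = 10, φ(23) = 22, φ(24) = 8, φ(25) = 20, φ(26) = 12, φ(27) = 18, φ(28) = 12, φ(29) = 28, φ(30) = 8, φ(31) = 30, φ(32) = 16, φ(33) = 20, φ(34) = 16, φ(35) = 24, φ(36) = 12, φ(37) = 36, φ(38) = 18, φ(39) = 24, φ(40) = 16, φ(41) = 40, φ(42) = 12, φ(43) = 42, φ(44) = 20, φ(45) = 24, φ(46) = 22, φ(47) = 46, φ(48) = 16, φ(49) = 42, φ(50) = 20, φ(51) = 32, φ(52) = 24, φ(53) = 52, φ(54) = 18, φ(55) = 40, φ(56) = 24, φ(57) = 36, φ(58) = 28, φ(59) = 58, φ(60) = 16, φ(61) = 60, φ(62) = 30, φ(63) = 36, φ(64) = 32, φ(65) = 48, φ(66) = 20, φ(67) = 66, φ(68) = 32, φ(69) = 44, φ(70) = 24, φ(71) = 70, φ(72) = 24, φ(73) = 72, φ(74) = 36, φ(75) = 40, φ(76) = 36, φ(77) = 60, φ(78) = 24, φ(79) = 78, φ(80) = 32, φ(81) = 54, φ(82) = 40, φ(83) = 82, φ(84) = 24, φ(85) = 64, φ(86) = 42, φ(87) = 56, φ(88) = 40, φ(89) = 88, φ(90) = 24, φ(91) = 72, φ(92) = 44, φ(93) = 60, φ(94) = 46, φ(95) = 72, φ(96) = 32, φ(97) = 96, φ(98) = 42, φ(99) = 60, φ(100) = 40, φ(101) = 100, φ(102) = 32, φ(103) = 102, φ(104) = 48, φ(105) = 48, φ(106) = 52, φ(107) = 106, φ(108) = 36, φ(109) = 108, φ(110) = 40, φ(111) = 72, φ(112) = 48, φ(113) = 112, φ(114) = 36, φ(115) = 88, φ(116) = 56, φ(117) = 72, φ(118) = 58. Summing all 118 values: 4258. (Average order: Σ_{n ≤ x} φ(n) ~ (3/π²) x². For x = 118, (3/π²)·118² ≈ 4232.39.)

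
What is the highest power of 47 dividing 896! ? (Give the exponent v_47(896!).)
v_47(896!) = 19

Legendre's formula: v_p(n!) = Σ_{k ≥ 1} ⌊n / p^k⌋. For p = 47, n = 896, the terms are:
  ⌊896/47^1⌋ = ⌊896/47⌋ = 19
(the next term ⌊896/47^2⌋ = 0, terminating the sum). Summing: v_47(896!) = 19 = 19.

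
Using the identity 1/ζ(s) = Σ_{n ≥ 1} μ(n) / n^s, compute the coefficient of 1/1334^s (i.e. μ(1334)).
μ(1334) = -1

Factor n = 1334 = 2 · 23 · 29. μ(n) = 0 if any exponent ≥ 2 (not squarefree); otherwise μ(n) = (−1)^{ω(n)} where ω(n) is the number of distinct prime factors. Applying: μ(1334) = -1.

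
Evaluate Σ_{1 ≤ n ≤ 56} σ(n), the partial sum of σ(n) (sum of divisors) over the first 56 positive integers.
Σ_{n ≤ 56} σ(n) = 2616

Compute σ(n) for each 1 ≤ n ≤ 56: σ(1) = 1, σ(2) = 3, σ(3) = 4, σ(4) = 7, σ(5) = 6, σ(6) = 12, σ(7) = 8, σ(8) = 15, σ(9) = 13, σ(10) = 18, σ(11) = 12, σ(12) = 28, σ(13) = 14, σ(14) = 24, σ(15) = 24, σ(16) = 31, σ(17) = 18, σ(18) = 39, σ(19) = 20, σ(20) = 42, σ(21) = 32, σ(22) = 36, σ(23) = 24, σ(24) = 60, σ(25) = 31, σ(26) = 42, σ(27) = 40, σ(28) = 56, σ(29) = 30, σ(30) = 72, σ(31) = 32, σ(32) = 63, σ(33) = 48, σ(34) = 54, σ(35) = 48, σ(36) = 91, σ(37) = 38, σ(38) = 60, σ(39) = 56, σ(40) = 90, σ(41) = 42, σ(42) = 96, σ(43) = 44, σ(44) = 84, σ(45) = 78, σ(46) = 72, σ(47) = 48, σ(48) = 124, σ(49) = 57, σ(50) = 93, σ(51) = 72, σ(52) = 98, σ(53) = 54, σ(54) = 120, σ(55) = 72, σ(56) = 120. Summing all 56 values: 2616. (Average order: Σ_{n ≤ x} σ(n) ~ (π²/12) x². For x = 56, (π²/12)·56² ≈ 2579.26.)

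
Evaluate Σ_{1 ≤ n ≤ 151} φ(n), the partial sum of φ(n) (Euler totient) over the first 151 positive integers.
Σ_{n ≤ 151} φ(n) = 7008

Compute φ(n) for each 1 ≤ n ≤ 151: φ(1) = 1, φ(2) = 1, φ(3) = 2, φ(4) = 2, φ(5) = 4, φ(6) = 2, φ(7) = 6, φ(8) = 4, φ(9) = 6, φ(10) = 4, φ(11) = 10, φ(12) = 4, φ(13) = 12, φ(14) = 6, φ(15) = 8, φ(16) = 8, φ(17) = 16, φ(18) = 6, φ(19) = 18, φ(20) = 8, φ(21) = 12, φ(22) = 10, φ(23) = 22, φ(24) = 8, φ(25) = 20, φ(26) = 12, φ(27) = 18, φ(28) = 12, φ(29) = 28, φ(30) = 8, φ(31) = 30, φ(32) = 16, φ(33) = 20, φ(34) = 16, φ(35) = 24, φ(36) = 12, φ(37) = 36, φ(38) = 18, φ(39) = 24, φ(40) = 16, φ(41) = 40, φ(42) = 12, φ(43) = 42, φ(44) = 20, φ(45) = 24, φ(46) = 22, φ(47) = 46, φ(48) = 16, φ(49) = 42, φ(50) = 20, φ(51) = 32, φ(52) = 24, φ(53) = 52, φ(54) = 18, φ(55) = 40, φ(56) = 24, φ(57) = 36, φ(58) = 28, φ(59) = 58, φ(60) = 16, φ(61) = 60, φ(62) = 30, φ(63) = 36, φ(64) = 32, φ(65) = 48, φ(66) = 20, φ(67) = 66, φ(68) = 32, φ(69) = 44, φ(70) = 24, φ(71) = 70, φ(72) = 24, φ(73) = 72, φ(74) = 36, φ(75) = 40, φ(76) = 36, φ(77) = 60, φ(78) = 24, φ(79) = 78, φ(80) = 32, φ(81) = 54, φ(82) = 40, φ(83) = 82, φ(84) = 24, φ(85) = 64, φ(86) = 42, φ(87) = 56, φ(88) = 40, φ(89) = 88, φ(90) = 24, φ(91) = 72, φ(92) = 44, φ(93) = 60, φ(94) = 46, φ(95) = 72, φ(96) = 32, φ(97) = 96, φ(98) = 42, φ(99) = 60, φ(100) = 40, φ(101) = 100, φ(102) = 32, φ(103) = 102, φ(104) = 48, φ(105) = 48, φ(106) = 52, φ(107) = 106, φ(108) = 36, φ(109) = 108, φ(110) = 40, φ(111) = 72, φ(112) = 48, φ(113) = 112, φ(114) = 36, φ(115) = 88, φ(116) = 56, φ(117) = 72, φ(118) = 58, φ(119) = 96, φ(120) = 32, φ(121) = 110, φ(122) = 60, φ(123) = 80, φ(124) = 60, φ(125) = 100, φ(126) = 36, φ(127) = 126, φ(128) = 64, φ(129) = 84, φ(130) = 48, φ(131) = 130, φ(132) = 40, φ(133) = 108, φ(134) = 66, φ(135) = 72, φ(136) = 64, φ(137) = 136, φ(138) = 44, φ(139) = 138, φ(140) = 48, φ(141) = 92, φ(142) = 70, φ(143) = 120, φ(144) = 48, φ(145) = 112, φ(146) = 72, φ(147) = 84, φ(148) = 72, φ(149) = 148, φ(150) = 40, φ(151) = 150. Summing all 151 values: 7008. (Average order: Σ_{n ≤ x} φ(n) ~ (3/π²) x². For x = 151, (3/π²)·151² ≈ 6930.67.)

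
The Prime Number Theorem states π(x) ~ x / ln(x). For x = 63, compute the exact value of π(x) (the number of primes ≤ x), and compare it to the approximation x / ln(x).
π(63) = 18;  x/ln(x) ≈ 15.21;  relative error ≈ 15.52%.

Directly count primes up to 63: π(63) = 18. The PNT approximation gives 63/ln(63) ≈ 63/4.14313 ≈ 15.21. Relative error (π(x) − x/ln(x)) / π(x) ≈ 15.52%; the approximation is known to undercount slightly (Li(x) is a better estimate).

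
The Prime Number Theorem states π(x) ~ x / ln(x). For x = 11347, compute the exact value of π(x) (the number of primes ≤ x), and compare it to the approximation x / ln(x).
π(11347) = 1370;  x/ln(x) ≈ 1215.31;  relative error ≈ 11.29%.

Directly count primes up to 11347: π(11347) = 1370. The PNT approximation gives 11347/ln(11347) ≈ 11347/9.33671 ≈ 1215.31. Relative error (π(x) − x/ln(x)) / π(x) ≈ 11.29%; the approximation is known to undercount slightly (Li(x) is a better estimate).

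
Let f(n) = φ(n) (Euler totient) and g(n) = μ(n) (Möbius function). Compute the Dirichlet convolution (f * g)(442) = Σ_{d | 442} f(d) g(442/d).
(φ * μ)(442) = 0

Divisors of 442: [1, 2, 13, 17, 26, 34, 221, 442]. For each d | 442:
  d = 1: φ(1) · μ(442/1) = 1 · -1 = -1
  d = 2: φ(2) · μ(442/2) = 1 · 1 = 1
  d = 13: φ(13) · μ(442/13) = 12 · 1 = 12
  d = 17: φ(17) · μ(442/17) = 16 · 1 = 16
  d = 26: φ(26) · μ(442/26) = 12 · -1 = -12
  d = 34: φ(34) · μ(442/34) = 16 · -1 = -16
  d = 221: φ(221) · μ(442/221) = 192 · -1 = -192
  d = 442: φ(442) · μ(442/442) = 192 · 1 = 192
Summing: (φ * μ)(442) = -1 + 1 + 12 + 16 + -12 + -16 + -192 + 192 = 0.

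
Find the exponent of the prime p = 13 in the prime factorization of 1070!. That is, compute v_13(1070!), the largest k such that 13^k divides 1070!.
v_13(1070!) = 88

Legendre's formula: v_p(n!) = Σ_{k ≥ 1} ⌊n / p^k⌋. For p = 13, n = 1070, the terms are:
  ⌊1070/13^1⌋ = ⌊1070/13⌋ = 82
  ⌊1070/13^2⌋ = ⌊1070/169⌋ = 6
(the next term ⌊1070/13^3⌋ = 0, terminating the sum). Summing: v_13(1070!) = 82 + 6 = 88.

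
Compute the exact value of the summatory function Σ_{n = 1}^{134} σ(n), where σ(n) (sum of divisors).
Σ_{n ≤ 134} σ(n) = 14795

Compute σ(n) for each 1 ≤ n ≤ 134: σ(1) = 1, σ(2) = 3, σ(3) = 4, σ(4) = 7, σ(5) = 6, σ(6) = 12, σ(7) = 8, σ(8) = 15, σ(9) = 13, σ(10) = 18, σ(11) = 12, σ(12) = 28, σ(13) = 14, σ(14) = 24, σ(15) = 24, σ(16) = 31, σ(17) = 18, σ(18) = 39, σ(19) = 20, σ(20) = 42, σ(21) = 32, σ(22) = 36, σ(23) = 24, σ(24) = 60, σ(25) = 31, σ(26) = 42, σ(27) = 40, σ(28) = 56, σ(29) = 30, σ(30) = 72, σ(31) = 32, σ(32) = 63, σ(33) = 48, σ(34) = 54, σ(35) = 48, σ(36) = 91, σ(37) = 38, σ(38) = 60, σ(39) = 56, σ(40) = 90, σ(41) = 42, σ(42) = 96, σ(43) = 44, σ(44) = 84, σ(45) = 78, σ(46) = 72, σ(47) = 48, σ(48) = 124, σ(49) = 57, σ(50) = 93, σ(51) = 72, σ(52) = 98, σ(53) = 54, σ(54) = 120, σ(55) = 72, σ(56) = 120, σ(57) = 80, σ(58) = 90, σ(59) = 60, σ(60) = 168, σ(61) = 62, σ(62) = 96, σ(63) = 104, σ(64) = 127, σ(65) = 84, σ(66) = 144, σ(67) = 68, σ(68) = 126, σ(69) = 96, σ(70) = 144, σ(71) = 72, σ(72) = 195, σ(73) = 74, σ(74) = 114, σ(75) = 124, σ(76) = 140, σ(77) = 96, σ(78) = 168, σ(79) = 80, σ(80) = 186, σ(81) = 121, σ(82) = 126, σ(83) = 84, σ(84) = 224, σ(85) = 108, σ(86) = 132, σ(87) = 120, σ(88) = 180, σ(89) = 90, σ(90) = 234, σ(91) = 112, σ(92) = 168, σ(93) = 128, σ(94) = 144, σ(95) = 120, σ(96) = 252, σ(97) = 98, σ(98) = 171, σ(99) = 156, σ(100) = 217, σ(101) = 102, σ(102) = 216, σ(103) = 104, σ(104) = 210, σ(105) = 192, σ(106) = 162, σ(107) = 108, σ(108) = 280, σ(109) = 110, σ(110) = 216, σ(111) = 152, σ(112) = 248, σ(113) = 114, σ(114) = 240, σ(115) = 144, σ(116) = 210, σ(117) = 182, σ(118) = 180, σ(119) = 144, σ(120) = 360, σ(121) = 133, σ(122) = 186, σ(123) = 168, σ(124) = 224, σ(125) = 156, σ(126) = 312, σ(127) = 128, σ(128) = 255, σ(129) = 176, σ(130) = 252, σ(131) = 132, σ(132) = 336, σ(133) = 160, σ(134) = 204. Summing all 134 values: 14795. (Average order: Σ_{n ≤ x} σ(n) ~ (π²/12) x². For x = 134, (π²/12)·134² ≈ 14768.22.)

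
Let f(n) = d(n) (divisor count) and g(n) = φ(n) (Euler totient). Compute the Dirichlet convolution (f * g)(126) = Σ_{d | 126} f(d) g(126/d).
(d * φ)(126) = 312

Divisors of 126: [1, 2, 3, 6, 7, 9, 14, 18, 21, 42, 63, 126]. For each d | 126:
  d = 1: d(1) · φ(126/1) = 1 · 36 = 36
  d = 2: d(2) · φ(126/2) = 2 · 36 = 72
  d = 3: d(3) · φ(126/3) = 2 · 12 = 24
  d = 6: d(6) · φ(126/6) = 4 · 12 = 48
  d = 7: d(7) · φ(126/7) = 2 · 6 = 12
  d = 9: d(9) · φ(126/9) = 3 · 6 = 18
  d = 14: d(14) · φ(126/14) = 4 · 6 = 24
  d = 18: d(18) · φ(126/18) = 6 · 6 = 36
  d = 21: d(21) · φ(126/21) = 4 · 2 = 8
  d = 42: d(42) · φ(126/42) = 8 · 2 = 16
  d = 63: d(63) · φ(126/63) = 6 · 1 = 6
  d = 126: d(126) · φ(126/126) = 12 · 1 = 12
Summing: (d * φ)(126) = 36 + 72 + 24 + 48 + 12 + 18 + 24 + 36 + 8 + 16 + 6 + 12 = 312.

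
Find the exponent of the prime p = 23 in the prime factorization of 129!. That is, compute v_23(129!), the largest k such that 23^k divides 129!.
v_23(129!) = 5

Legendre's formula: v_p(n!) = Σ_{k ≥ 1} ⌊n / p^k⌋. For p = 23, n = 129, the terms are:
  ⌊129/23^1⌋ = ⌊129/23⌋ = 5
(the next term ⌊129/23^2⌋ = 0, terminating the sum). Summing: v_23(129!) = 5 = 5.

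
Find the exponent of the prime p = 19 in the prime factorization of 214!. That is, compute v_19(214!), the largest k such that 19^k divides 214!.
v_19(214!) = 11

Legendre's formula: v_p(n!) = Σ_{k ≥ 1} ⌊n / p^k⌋. For p = 19, n = 214, the terms are:
  ⌊214/19^1⌋ = ⌊214/19⌋ = 11
(the next term ⌊214/19^2⌋ = 0, terminating the sum). Summing: v_19(214!) = 11 = 11.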